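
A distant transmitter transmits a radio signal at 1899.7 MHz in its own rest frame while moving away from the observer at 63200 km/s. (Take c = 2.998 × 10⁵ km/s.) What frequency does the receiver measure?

1533.7 MHz

β = v/c = 63200/299800 = 0.2108.
Relativistic Doppler for frequency: f' = f₀ · √((1 − β)/(1 + β)).
f' = 1899.7 × √(0.7892/1.2108) = 1899.7 × 0.80734 ≈ 1533.7 MHz.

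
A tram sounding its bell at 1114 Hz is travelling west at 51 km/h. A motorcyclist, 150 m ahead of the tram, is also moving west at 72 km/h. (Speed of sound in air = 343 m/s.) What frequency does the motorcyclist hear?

1094 Hz

51 km/h = 14.17 m/s; 72 km/h = 20 m/s.
The motorcyclist is ahead, so the tram is moving toward it while the motorcyclist is moving away from the tram.
Both move, so f' = f · (v − v_o)/(v − v_s).
f' = 1114 × (343 − 20)/(343 − 14.17) = 1114 × 323/328.83 ≈ 1094 Hz.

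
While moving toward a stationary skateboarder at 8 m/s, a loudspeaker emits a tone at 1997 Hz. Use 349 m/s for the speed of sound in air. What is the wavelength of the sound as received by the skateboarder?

Moving source, stationary observer: f' = f · v/(v − v_s) since the source is approaching.
f' = 1997 × 349/(349 − 8) ≈ 2044 Hz.
λ' = v/f' = 349/2043.85 ≈ 17.1 cm.

17.1 cm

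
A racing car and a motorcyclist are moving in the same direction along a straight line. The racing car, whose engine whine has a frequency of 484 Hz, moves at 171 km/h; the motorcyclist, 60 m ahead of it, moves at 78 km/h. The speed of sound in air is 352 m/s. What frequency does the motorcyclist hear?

525 Hz

171 km/h = 47.5 m/s; 78 km/h = 21.67 m/s.
The motorcyclist is ahead, so the racing car is moving toward it while the motorcyclist is moving away from the racing car.
With source approaching and observer receding, f' = f · (v − v_o)/(v − v_s).
f' = 484 × (352 − 21.67)/(352 − 47.5) = 484 × 330.33/304.5 ≈ 525 Hz.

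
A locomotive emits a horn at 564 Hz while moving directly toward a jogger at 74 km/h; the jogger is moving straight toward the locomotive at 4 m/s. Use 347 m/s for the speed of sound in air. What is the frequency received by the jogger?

606 Hz

74 km/h = 20.56 m/s.
Both move, so f' = f · (v + v_o)/(v − v_s).
f' = 564 × (347 + 4)/(347 − 20.56) = 564 × 351/326.44 ≈ 606 Hz.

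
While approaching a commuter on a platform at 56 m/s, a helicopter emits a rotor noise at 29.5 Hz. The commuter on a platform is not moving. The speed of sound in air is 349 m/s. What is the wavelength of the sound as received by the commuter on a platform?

Moving source, stationary observer: f' = f · v/(v − v_s) since the source is approaching.
f' = 29.5 × 349/(349 − 56) ≈ 35.1 Hz.
λ' = v/f' = 349/35.1382 ≈ 9.93 m.

9.93 m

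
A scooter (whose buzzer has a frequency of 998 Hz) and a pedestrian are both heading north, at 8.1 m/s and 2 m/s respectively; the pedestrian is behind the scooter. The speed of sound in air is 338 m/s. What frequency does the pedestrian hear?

The pedestrian is behind, so the scooter is moving away from it while the pedestrian is moving toward the scooter.
With source receding and observer approaching, f' = f · (v + v_o)/(v + v_s).
f' = 998 × (338 + 2)/(338 + 8.1) = 998 × 340/346.1 ≈ 980 Hz.

980 Hz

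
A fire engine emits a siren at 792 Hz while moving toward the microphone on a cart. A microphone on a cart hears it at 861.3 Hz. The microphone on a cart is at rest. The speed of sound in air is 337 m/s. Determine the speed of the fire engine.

27 m/s

f' = f · v/(v − v_s) ⇒ v_s = v · |1 − f/f'|.
v_s = 337 × |1 − 792/861.3| = 337 × 0.08046 ≈ 27 m/s.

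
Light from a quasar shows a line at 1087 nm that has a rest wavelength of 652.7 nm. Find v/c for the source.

λ'/λ₀ = 1.6654 > 1 (redshift), so the source is receding.
λ'/λ₀ = √((1 + β)/(1 − β)) for a receding source ⇒ β = (r² − 1)/(r² + 1) with r = λ'/λ₀.
β = (2.7735 − 1)/(2.7735 + 1) ≈ 0.470.

0.470c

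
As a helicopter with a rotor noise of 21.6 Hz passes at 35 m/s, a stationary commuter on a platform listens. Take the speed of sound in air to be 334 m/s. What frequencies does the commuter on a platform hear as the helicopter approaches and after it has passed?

Approaching: f₁ = f · v/(v − v_s) = 21.6 × 334/299 ≈ 24.1 Hz.
Receding: f₂ = f · v/(v + v_s) = 21.6 × 334/369 ≈ 19.6 Hz.

24.1 Hz approaching; 19.6 Hz receding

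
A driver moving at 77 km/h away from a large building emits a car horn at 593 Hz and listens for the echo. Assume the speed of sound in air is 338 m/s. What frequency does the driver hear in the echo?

522 Hz

77 km/h = 21.39 m/s.
The large building receives the sound from a moving source: f₁ = f₀ · v/(v + v_e) = 593 × 338/359.39 ≈ 558 Hz.
On the return leg the driver is a moving observer: f₂ = f₁ · (v − v_e)/v = 558 × 316.61/338 ≈ 522 Hz.
Equivalently f₂ = f₀ · (v − v_e)/(v + v_e).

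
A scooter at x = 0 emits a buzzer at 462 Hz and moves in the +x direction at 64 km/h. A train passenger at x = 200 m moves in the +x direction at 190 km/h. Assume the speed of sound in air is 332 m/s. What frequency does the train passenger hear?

411 Hz

64 km/h = 17.78 m/s; 190 km/h = 52.78 m/s.
The observer lies on the +x side, so the source is heading toward the observer and the observer is heading away from the source.
General Doppler shift: f' = f · (v − v_o)/(v − v_s).
f' = 462 × (332 − 52.78)/(332 − 17.78) = 462 × 279.22/314.22 ≈ 411 Hz.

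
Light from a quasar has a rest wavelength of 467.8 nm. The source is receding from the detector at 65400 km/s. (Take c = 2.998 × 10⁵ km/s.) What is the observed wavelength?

583.9 nm

β = v/c = 65400/299800 = 0.2181.
Relativistic Doppler for wavelength: λ' = λ₀ · √((1 + β)/(1 − β)).
λ' = 467.8 × √(1.2181/0.7819) = 467.8 × 1.24821 ≈ 583.9 nm.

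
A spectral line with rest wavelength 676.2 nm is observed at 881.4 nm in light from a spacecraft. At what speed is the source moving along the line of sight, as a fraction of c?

λ'/λ₀ = 1.3035 > 1 (redshift), so the source is receding.
λ'/λ₀ = √((1 + β)/(1 − β)) for a receding source ⇒ β = (r² − 1)/(r² + 1) with r = λ'/λ₀.
β = (1.6990 − 1)/(1.6990 + 1) ≈ 0.259.

0.259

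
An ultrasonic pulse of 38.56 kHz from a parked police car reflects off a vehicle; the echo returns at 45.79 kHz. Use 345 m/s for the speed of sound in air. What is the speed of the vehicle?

30 m/s

Double Doppler shift off a moving reflector: f₂ = f₀ · (v + u)/(v − u) (u > 0 toward emitter).
Rearranging, u = v · (f₂ − f₀)/(f₂ + f₀) = 345 × 7.23/84.35 ≈ 30 m/s.
So the vehicle is moving at 30 m/s toward the emitter.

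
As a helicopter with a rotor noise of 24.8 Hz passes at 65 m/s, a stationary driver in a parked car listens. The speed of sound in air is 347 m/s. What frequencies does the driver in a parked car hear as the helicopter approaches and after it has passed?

Approaching: f₁ = f · v/(v − v_s) = 24.8 × 347/282 ≈ 30.5 Hz.
Receding: f₂ = f · v/(v + v_s) = 24.8 × 347/412 ≈ 20.9 Hz.

30.5 Hz approaching; 20.9 Hz receding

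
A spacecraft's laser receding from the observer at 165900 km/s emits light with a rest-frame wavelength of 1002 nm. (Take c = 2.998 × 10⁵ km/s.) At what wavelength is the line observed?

1868.7 nm

β = v/c = 165900/299800 = 0.5534.
Relativistic Doppler for wavelength: λ' = λ₀ · √((1 + β)/(1 − β)).
λ' = 1002 × √(1.5534/0.4466) = 1002 × 1.86493 ≈ 1868.7 nm.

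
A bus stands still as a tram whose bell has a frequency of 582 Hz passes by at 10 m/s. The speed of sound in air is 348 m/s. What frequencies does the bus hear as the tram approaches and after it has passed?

Approaching: f₁ = f · v/(v − v_s) = 582 × 348/338 ≈ 599 Hz.
Receding: f₂ = f · v/(v + v_s) = 582 × 348/358 ≈ 566 Hz.

599 Hz approaching; 566 Hz receding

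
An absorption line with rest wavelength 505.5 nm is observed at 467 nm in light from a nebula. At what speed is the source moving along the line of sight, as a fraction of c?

λ'/λ₀ = 0.9238 < 1 (blueshift), so the source is approaching.
λ'/λ₀ = √((1 − β)/(1 + β)) for an approaching source ⇒ β = (1 − r²)/(1 + r²) with r = λ'/λ₀.
β = (1 − 0.8535)/(1 + 0.8535) ≈ 0.079.

0.079c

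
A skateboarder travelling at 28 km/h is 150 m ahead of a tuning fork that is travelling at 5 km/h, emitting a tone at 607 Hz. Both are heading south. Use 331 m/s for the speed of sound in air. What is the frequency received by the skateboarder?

595 Hz

5 km/h = 1.389 m/s; 28 km/h = 7.778 m/s.
The skateboarder is ahead, so the tuning fork is moving toward it while the skateboarder is moving away from the tuning fork.
Both move, so f' = f · (v − v_o)/(v − v_s).
f' = 607 × (331 − 7.778)/(331 − 1.389) = 607 × 323.22/329.61 ≈ 595 Hz.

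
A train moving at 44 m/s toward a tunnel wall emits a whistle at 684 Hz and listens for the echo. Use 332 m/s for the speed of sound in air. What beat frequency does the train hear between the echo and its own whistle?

209 Hz

The tunnel wall receives the sound from a moving source: f₁ = f₀ · v/(v − v_e) = 684 × 332/288 ≈ 788 Hz.
On the return leg the train is a moving observer: f₂ = f₁ · (v + v_e)/v = 788 × 376/332 ≈ 893 Hz.
Beat against the emitted tone: |f₂ − f₀| = 2v_e·f₀/(v − v_e) = 2 × 44 × 684/288 ≈ 209 Hz.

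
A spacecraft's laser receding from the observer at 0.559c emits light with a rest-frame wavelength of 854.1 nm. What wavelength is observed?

1605.9 nm

Relativistic Doppler for wavelength: λ' = λ₀ · √((1 + β)/(1 − β)).
λ' = 854.1 × √(1.5590/0.4410) = 854.1 × 1.88020 ≈ 1605.9 nm.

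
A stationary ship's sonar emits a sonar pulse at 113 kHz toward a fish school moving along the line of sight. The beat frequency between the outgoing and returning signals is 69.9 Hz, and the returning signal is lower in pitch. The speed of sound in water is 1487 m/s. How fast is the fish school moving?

Double Doppler shift off a moving reflector: f₂ = f₀ · (v + u)/(v − u) (u > 0 toward emitter).
Returning signal is lower, so f₂ = f₀ − Δf = 113000 − 69.9 = 112930.1 Hz.
Rearranging, u = v · (f₂ − f₀)/(f₂ + f₀) = 1487 × -69.9/225930.1 ≈ -0.46 m/s.
So the fish school is moving at 0.46 m/s away from the emitter.

0.46 m/s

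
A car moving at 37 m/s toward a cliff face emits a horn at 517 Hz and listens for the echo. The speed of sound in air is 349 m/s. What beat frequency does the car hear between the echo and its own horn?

123 Hz

The cliff face receives the sound from a moving source: f₁ = f₀ · v/(v − v_e) = 517 × 349/312 ≈ 578.3 Hz.
On the return leg the car is a moving observer: f₂ = f₁ · (v + v_e)/v = 578.3 × 386/349 ≈ 639.6 Hz.
Beat against the emitted tone: |f₂ − f₀| = 2v_e·f₀/(v − v_e) = 2 × 37 × 517/312 ≈ 123 Hz.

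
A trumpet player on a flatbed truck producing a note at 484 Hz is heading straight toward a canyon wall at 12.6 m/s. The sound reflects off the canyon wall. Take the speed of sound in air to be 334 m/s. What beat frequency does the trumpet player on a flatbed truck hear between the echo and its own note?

The canyon wall receives the sound from a moving source: f₁ = f₀ · v/(v − v_e) = 484 × 334/321.4 ≈ 503.0 Hz.
On the return leg the trumpet player on a flatbed truck is a moving observer: f₂ = f₁ · (v + v_e)/v = 503.0 × 346.6/334 ≈ 521.9 Hz.
Beat against the emitted tone: |f₂ − f₀| = 2v_e·f₀/(v − v_e) = 2 × 12.6 × 484/321.4 ≈ 37.9 Hz.

37.9 Hz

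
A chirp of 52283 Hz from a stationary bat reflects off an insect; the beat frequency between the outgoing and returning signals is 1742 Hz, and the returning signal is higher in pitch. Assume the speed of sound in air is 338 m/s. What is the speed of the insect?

5.5 m/s

Double Doppler shift off a moving reflector: f₂ = f₀ · (v + u)/(v − u) (u > 0 toward emitter).
Returning signal is higher, so f₂ = f₀ + Δf = 52283 + 1742 = 54025 Hz.
Rearranging, u = v · (f₂ − f₀)/(f₂ + f₀) = 338 × 1742/106308 ≈ 5.5 m/s.
So the insect is moving at 5.5 m/s toward the emitter.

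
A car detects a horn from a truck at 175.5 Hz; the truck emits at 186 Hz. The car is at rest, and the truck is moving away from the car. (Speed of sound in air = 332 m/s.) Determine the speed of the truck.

19.9 m/s

f' = f · v/(v + v_s) ⇒ v_s = v · |1 − f/f'|.
v_s = 332 × |1 − 186/175.5| = 332 × 0.05983 ≈ 19.9 m/s.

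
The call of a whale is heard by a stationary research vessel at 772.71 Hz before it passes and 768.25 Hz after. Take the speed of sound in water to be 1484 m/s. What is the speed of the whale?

f₁/f₂ = (v + v_s)/(v − v_s), so v_s = v · (f₁ − f₂)/(f₁ + f₂).
v_s = 1484 × (772.71 − 768.25)/(772.71 + 768.25) = 1484 × 4.46/1540.96 ≈ 4.3 m/s.

4.3 m/s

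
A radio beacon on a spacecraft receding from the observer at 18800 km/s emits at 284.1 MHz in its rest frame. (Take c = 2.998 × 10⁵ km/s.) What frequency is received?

β = v/c = 18800/299800 = 0.0627.
Relativistic Doppler for frequency: f' = f₀ · √((1 − β)/(1 + β)).
f' = 284.1 × √(0.9373/1.0627) = 284.1 × 0.93914 ≈ 266.8 MHz.

266.8 MHz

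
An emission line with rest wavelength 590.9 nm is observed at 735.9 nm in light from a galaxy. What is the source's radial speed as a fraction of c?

λ'/λ₀ = 1.2454 > 1 (redshift), so the source is receding.
λ'/λ₀ = √((1 + β)/(1 − β)) for a receding source ⇒ β = (r² − 1)/(r² + 1) with r = λ'/λ₀.
β = (1.5510 − 1)/(1.5510 + 1) ≈ 0.216.

0.216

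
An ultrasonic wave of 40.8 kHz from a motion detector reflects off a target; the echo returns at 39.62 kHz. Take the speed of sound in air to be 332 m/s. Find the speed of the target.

4.9 m/s

Double Doppler shift off a moving reflector: f₂ = f₀ · (v + u)/(v − u) (u > 0 toward emitter).
Rearranging, u = v · (f₂ − f₀)/(f₂ + f₀) = 332 × -1.18/80.42 ≈ -4.9 m/s.
So the target is moving at 4.9 m/s away from the emitter.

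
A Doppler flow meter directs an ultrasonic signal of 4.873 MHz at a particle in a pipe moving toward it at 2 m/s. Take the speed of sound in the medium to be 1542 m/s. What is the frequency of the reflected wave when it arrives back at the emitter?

The particle in a pipe first receives the wave as a moving observer: f₁ = f₀ · (v + u)/v = 4.873 × (1542 + 2)/1542 ≈ 4.879 MHz.
On reflection it acts as a source moving toward the stationary detector: f₂ = f₁ · v/(v − u) = 4.879 × 1542/1540 ≈ 4.886 MHz.
Equivalently f₂ = f₀ · (v + u)/(v − u).

4.886 MHz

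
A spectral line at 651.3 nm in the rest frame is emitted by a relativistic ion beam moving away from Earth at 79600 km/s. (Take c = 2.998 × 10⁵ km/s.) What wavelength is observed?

β = v/c = 79600/299800 = 0.2655.
Relativistic Doppler for wavelength: λ' = λ₀ · √((1 + β)/(1 − β)).
λ' = 651.3 × √(1.2655/0.7345) = 651.3 × 1.31262 ≈ 854.9 nm.

854.9 nm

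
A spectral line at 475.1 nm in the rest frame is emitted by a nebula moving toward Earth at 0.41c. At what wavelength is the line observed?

307.3 nm

Relativistic Doppler for wavelength: λ' = λ₀ · √((1 − β)/(1 + β)).
λ' = 475.1 × √(0.5900/1.4100) = 475.1 × 0.64687 ≈ 307.3 nm.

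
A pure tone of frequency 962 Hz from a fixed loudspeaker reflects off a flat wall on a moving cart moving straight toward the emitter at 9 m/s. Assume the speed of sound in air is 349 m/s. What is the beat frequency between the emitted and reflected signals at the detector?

50.9 Hz

At the flat wall on a moving cart (a moving observer), f₁ = f₀ · (v + u)/v = 962 × 358/349 ≈ 986.8 Hz.
On reflection it acts as a source moving toward the stationary detector: f₂ = f₁ · v/(v − u) = 986.8 × 349/340 ≈ 1012.9 Hz.
Beat frequency: |f₂ − f₀| = 2u·f₀/(v − u) = 2 × 9 × 962/340 ≈ 50.9 Hz.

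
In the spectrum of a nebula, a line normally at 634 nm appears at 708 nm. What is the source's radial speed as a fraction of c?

λ'/λ₀ = 1.1167 > 1 (redshift), so the source is receding.
λ'/λ₀ = √((1 + β)/(1 − β)) for a receding source ⇒ β = (r² − 1)/(r² + 1) with r = λ'/λ₀.
β = (1.2471 − 1)/(1.2471 + 1) ≈ 0.110.

0.110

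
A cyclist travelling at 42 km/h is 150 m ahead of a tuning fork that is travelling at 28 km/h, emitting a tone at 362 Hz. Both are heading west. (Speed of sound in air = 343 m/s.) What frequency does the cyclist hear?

28 km/h = 7.778 m/s; 42 km/h = 11.67 m/s.
The cyclist is ahead, so the tuning fork is moving toward it while the cyclist is moving away from the tuning fork.
General Doppler shift: f' = f · (v − v_o)/(v − v_s).
f' = 362 × (343 − 11.67)/(343 − 7.778) = 362 × 331.33/335.22 ≈ 358 Hz.

358 Hz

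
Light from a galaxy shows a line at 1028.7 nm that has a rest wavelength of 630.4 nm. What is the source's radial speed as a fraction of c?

λ'/λ₀ = 1.6318 > 1 (redshift), so the source is receding.
λ'/λ₀ = √((1 + β)/(1 − β)) for a receding source ⇒ β = (r² − 1)/(r² + 1) with r = λ'/λ₀.
β = (2.6628 − 1)/(2.6628 + 1) ≈ 0.454.

0.454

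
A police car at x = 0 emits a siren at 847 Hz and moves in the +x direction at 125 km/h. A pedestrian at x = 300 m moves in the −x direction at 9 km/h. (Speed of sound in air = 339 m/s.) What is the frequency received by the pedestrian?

951 Hz

125 km/h = 34.72 m/s; 9 km/h = 2.5 m/s.
The observer lies on the +x side, so the source is heading toward the observer and the observer is heading toward the source.
General Doppler shift: f' = f · (v + v_o)/(v − v_s).
f' = 847 × (339 + 2.5)/(339 − 34.72) = 847 × 341.5/304.28 ≈ 951 Hz.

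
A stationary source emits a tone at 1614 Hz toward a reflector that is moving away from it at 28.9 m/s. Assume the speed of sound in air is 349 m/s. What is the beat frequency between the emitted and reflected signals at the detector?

At the reflector (a moving observer), f₁ = f₀ · (v − u)/v = 1614 × 320.1/349 ≈ 1480 Hz.
On reflection it acts as a source moving away from the stationary detector: f₂ = f₁ · v/(v + u) = 1480 × 349/377.9 ≈ 1367 Hz.
Equivalently f₂ = f₀ · (v − u)/(v + u).
Beat frequency: |f₂ − f₀| = 2u·f₀/(v + u) = 2 × 28.9 × 1614/377.9 ≈ 247 Hz.

247 Hz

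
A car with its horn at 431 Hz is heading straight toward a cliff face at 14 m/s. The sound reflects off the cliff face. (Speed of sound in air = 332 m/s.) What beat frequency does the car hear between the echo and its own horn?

The cliff face receives the sound from a moving source: f₁ = f₀ · v/(v − v_e) = 431 × 332/318 ≈ 450.0 Hz.
On the return leg the car is a moving observer: f₂ = f₁ · (v + v_e)/v = 450.0 × 346/332 ≈ 468.9 Hz.
Beat against the emitted tone: |f₂ − f₀| = 2v_e·f₀/(v − v_e) = 2 × 14 × 431/318 ≈ 37.9 Hz.

37.9 Hz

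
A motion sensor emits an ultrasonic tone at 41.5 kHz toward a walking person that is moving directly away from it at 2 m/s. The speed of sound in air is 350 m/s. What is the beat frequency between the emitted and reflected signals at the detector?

472 Hz

The walking person first receives the wave as a moving observer: f₁ = f₀ · (v − u)/v = 41.5 × (350 − 2)/350 ≈ 41.263 kHz.
The reflection then acts as a moving source: f₂ = f₁ · v/(v + u) ≈ 41.028 kHz.
Beat frequency (with f₀ = 41500 Hz): |f₂ − f₀| = 2u·f₀/(v + u) = 2 × 2 × 41500/352 ≈ 472 Hz.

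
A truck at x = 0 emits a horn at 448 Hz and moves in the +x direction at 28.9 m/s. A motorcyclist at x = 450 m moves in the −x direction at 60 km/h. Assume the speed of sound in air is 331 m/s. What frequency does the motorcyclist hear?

516 Hz

60 km/h = 16.67 m/s.
The observer lies on the +x side, so the source is heading toward the observer and the observer is heading toward the source.
Both move, so f' = f · (v + v_o)/(v − v_s).
f' = 448 × (331 + 16.67)/(331 − 28.9) = 448 × 347.67/302.1 ≈ 516 Hz.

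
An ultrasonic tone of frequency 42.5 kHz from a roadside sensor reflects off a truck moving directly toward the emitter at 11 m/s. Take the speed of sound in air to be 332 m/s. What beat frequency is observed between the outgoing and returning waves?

At the truck (a moving observer), f₁ = f₀ · (v + u)/v = 42.5 × 343/332 ≈ 43.91 kHz.
The reflection then acts as a moving source: f₂ = f₁ · v/(v − u) ≈ 45.41 kHz.
Equivalently f₂ = f₀ · (v + u)/(v − u).
Beat frequency (with f₀ = 42500 Hz): |f₂ − f₀| = 2u·f₀/(v − u) = 2 × 11 × 42500/321 ≈ 2913 Hz.

2913 Hz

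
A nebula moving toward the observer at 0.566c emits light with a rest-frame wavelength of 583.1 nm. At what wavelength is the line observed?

307.0 nm

Relativistic Doppler for wavelength: λ' = λ₀ · √((1 − β)/(1 + β)).
λ' = 583.1 × √(0.4340/1.5660) = 583.1 × 0.52644 ≈ 307.0 nm.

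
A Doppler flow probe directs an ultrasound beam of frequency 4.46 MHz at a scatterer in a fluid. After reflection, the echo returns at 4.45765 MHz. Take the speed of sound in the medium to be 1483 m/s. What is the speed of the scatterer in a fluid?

Double Doppler shift off a moving reflector: f₂ = f₀ · (v + u)/(v − u) (u > 0 toward emitter).
Rearranging, u = v · (f₂ − f₀)/(f₂ + f₀) = 1483 × -0.00235/8.91765 ≈ -0.39 m/s.
So the scatterer in a fluid is moving at 0.39 m/s away from the emitter.

0.39 m/s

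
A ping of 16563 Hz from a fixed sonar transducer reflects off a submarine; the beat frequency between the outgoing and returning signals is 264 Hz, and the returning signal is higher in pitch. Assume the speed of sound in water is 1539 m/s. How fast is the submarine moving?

12.2 m/s

Double Doppler shift off a moving reflector: f₂ = f₀ · (v + u)/(v − u) (u > 0 toward emitter).
Returning signal is higher, so f₂ = f₀ + Δf = 16563 + 264 = 16827 Hz.
Rearranging, u = v · (f₂ − f₀)/(f₂ + f₀) = 1539 × 264/33390 ≈ 12.2 m/s.
So the submarine is moving at 12.2 m/s toward the emitter.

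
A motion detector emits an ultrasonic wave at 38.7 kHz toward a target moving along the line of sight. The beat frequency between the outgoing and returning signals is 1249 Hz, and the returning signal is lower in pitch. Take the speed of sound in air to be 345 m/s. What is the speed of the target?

5.7 m/s

Double Doppler shift off a moving reflector: f₂ = f₀ · (v + u)/(v − u) (u > 0 toward emitter).
Returning signal is lower, so f₂ = f₀ − Δf = 38700 − 1249 = 37451 Hz.
Rearranging, u = v · (f₂ − f₀)/(f₂ + f₀) = 345 × -1249/76151 ≈ -5.7 m/s.
So the target is moving at 5.7 m/s away from the emitter.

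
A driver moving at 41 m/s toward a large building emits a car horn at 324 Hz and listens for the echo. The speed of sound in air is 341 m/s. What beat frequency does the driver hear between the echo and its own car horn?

The large building receives the sound from a moving source: f₁ = f₀ · v/(v − v_e) = 324 × 341/300 ≈ 368.3 Hz.
On the return leg the driver is a moving observer: f₂ = f₁ · (v + v_e)/v = 368.3 × 382/341 ≈ 412.6 Hz.
Equivalently f₂ = f₀ · (v + v_e)/(v − v_e).
Beat against the emitted tone: |f₂ − f₀| = 2v_e·f₀/(v − v_e) = 2 × 41 × 324/300 ≈ 89 Hz.

89 Hz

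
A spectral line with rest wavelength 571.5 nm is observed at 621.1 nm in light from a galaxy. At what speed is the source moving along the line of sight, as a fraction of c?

λ'/λ₀ = 1.0868 > 1 (redshift), so the source is receding.
λ'/λ₀ = √((1 + β)/(1 − β)) for a receding source ⇒ β = (r² − 1)/(r² + 1) with r = λ'/λ₀.
β = (1.1811 − 1)/(1.1811 + 1) ≈ 0.083.

0.083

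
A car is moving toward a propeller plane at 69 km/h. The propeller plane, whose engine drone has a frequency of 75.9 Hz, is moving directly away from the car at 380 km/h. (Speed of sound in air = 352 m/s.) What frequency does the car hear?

62 Hz

380 km/h = 105.6 m/s; 69 km/h = 19.17 m/s.
General Doppler shift: f' = f · (v + v_o)/(v + v_s).
f' = 75.9 × (352 + 19.17)/(352 + 105.6) = 75.9 × 371.17/457.56 ≈ 62 Hz.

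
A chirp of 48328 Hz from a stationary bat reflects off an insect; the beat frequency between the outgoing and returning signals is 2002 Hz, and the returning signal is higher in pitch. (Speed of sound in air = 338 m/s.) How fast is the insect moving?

6.9 m/s

Double Doppler shift off a moving reflector: f₂ = f₀ · (v + u)/(v − u) (u > 0 toward emitter).
Returning signal is higher, so f₂ = f₀ + Δf = 48328 + 2002 = 50330 Hz.
Rearranging, u = v · (f₂ − f₀)/(f₂ + f₀) = 338 × 2002/98658 ≈ 6.9 m/s.
So the insect is moving at 6.9 m/s toward the emitter.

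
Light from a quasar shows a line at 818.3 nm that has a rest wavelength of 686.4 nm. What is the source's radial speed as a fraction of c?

0.174c

λ'/λ₀ = 1.1922 > 1 (redshift), so the source is receding.
λ'/λ₀ = √((1 + β)/(1 − β)) for a receding source ⇒ β = (r² − 1)/(r² + 1) with r = λ'/λ₀.
β = (1.4213 − 1)/(1.4213 + 1) ≈ 0.174.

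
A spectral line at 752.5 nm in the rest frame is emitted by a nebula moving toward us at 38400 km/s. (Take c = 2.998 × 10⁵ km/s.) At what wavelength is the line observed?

β = v/c = 38400/299800 = 0.1281.
Relativistic Doppler for wavelength: λ' = λ₀ · √((1 − β)/(1 + β)).
λ' = 752.5 × √(0.8719/1.1281) = 752.5 × 0.87916 ≈ 661.6 nm.

661.6 nm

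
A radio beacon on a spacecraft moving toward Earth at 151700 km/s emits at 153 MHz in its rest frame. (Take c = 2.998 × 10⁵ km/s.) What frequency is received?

267.1 MHz

β = v/c = 151700/299800 = 0.5060.
Relativistic Doppler for frequency: f' = f₀ · √((1 + β)/(1 − β)).
f' = 153 × √(1.5060/0.4940) = 153 × 1.74603 ≈ 267.1 MHz.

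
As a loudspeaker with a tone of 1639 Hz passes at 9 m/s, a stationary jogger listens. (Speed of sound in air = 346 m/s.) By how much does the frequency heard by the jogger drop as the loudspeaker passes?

85.3 Hz

Approaching: f₁ = f · v/(v − v_s) = 1639 × 346/337 ≈ 1682.8 Hz.
Receding: f₂ = f · v/(v + v_s) = 1639 × 346/355 ≈ 1597.4 Hz.
Drop: f₁ − f₂ = 2f·v·v_s/(v² − v_s²) = 2 × 1639 × 346 × 9/(346² − 9²) ≈ 85.3 Hz.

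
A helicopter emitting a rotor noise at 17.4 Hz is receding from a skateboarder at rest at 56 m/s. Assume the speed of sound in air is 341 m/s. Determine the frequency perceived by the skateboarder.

14.9 Hz

With the source moving away from a stationary observer, f' = f · v/(v + v_s).
f' = 17.4 × 341/(341 + 56) = 17.4 × 341/397 ≈ 14.9 Hz.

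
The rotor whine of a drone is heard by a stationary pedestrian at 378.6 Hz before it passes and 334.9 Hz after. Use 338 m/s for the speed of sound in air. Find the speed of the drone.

f₁/f₂ = (v + v_s)/(v − v_s), so v_s = v · (f₁ − f₂)/(f₁ + f₂).
v_s = 338 × (378.6 − 334.9)/(378.6 + 334.9) = 338 × 43.7/713.5 ≈ 20.7 m/s.

20.7 m/s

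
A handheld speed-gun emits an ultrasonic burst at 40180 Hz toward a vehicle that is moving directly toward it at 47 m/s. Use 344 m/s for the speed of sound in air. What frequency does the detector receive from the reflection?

52897 Hz

At the vehicle (a moving observer), f₁ = f₀ · (v + u)/v = 40180 × 391/344 ≈ 45670 Hz.
On reflection it acts as a source moving toward the stationary detector: f₂ = f₁ · v/(v − u) = 45670 × 344/297 ≈ 52897 Hz.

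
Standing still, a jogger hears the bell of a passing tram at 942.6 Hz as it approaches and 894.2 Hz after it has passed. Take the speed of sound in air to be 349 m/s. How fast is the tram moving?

9.2 m/s

f₁/f₂ = (v + v_s)/(v − v_s), so v_s = v · (f₁ − f₂)/(f₁ + f₂).
v_s = 349 × (942.6 − 894.2)/(942.6 + 894.2) = 349 × 48.4/1836.8 ≈ 9.2 m/s.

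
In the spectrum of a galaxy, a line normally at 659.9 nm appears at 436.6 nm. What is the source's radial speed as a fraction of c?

λ'/λ₀ = 0.6616 < 1 (blueshift), so the source is approaching.
λ'/λ₀ = √((1 − β)/(1 + β)) for an approaching source ⇒ β = (1 − r²)/(1 + r²) with r = λ'/λ₀.
β = (1 − 0.4377)/(1 + 0.4377) ≈ 0.391.

0.391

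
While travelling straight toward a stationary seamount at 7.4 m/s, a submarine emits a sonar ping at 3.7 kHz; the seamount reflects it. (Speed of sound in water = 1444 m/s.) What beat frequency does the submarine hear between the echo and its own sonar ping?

The seamount receives the sound from a moving source: f₁ = f₀ · v/(v − v_e) = 3.7 × 1444/1436.6 ≈ 3.7191 kHz.
On the return leg the submarine is a moving observer: f₂ = f₁ · (v + v_e)/v = 3.7191 × 1451.4/1444 ≈ 3.7381 kHz.
Beat against the emitted tone (with f₀ = 3700 Hz): |f₂ − f₀| = 2v_e·f₀/(v − v_e) = 2 × 7.4 × 3700/1436.6 ≈ 38.1 Hz.

38.1 Hz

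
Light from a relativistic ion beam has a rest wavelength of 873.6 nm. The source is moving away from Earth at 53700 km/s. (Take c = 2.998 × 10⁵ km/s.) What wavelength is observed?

1047.0 nm

β = v/c = 53700/299800 = 0.1791.
Relativistic Doppler for wavelength: λ' = λ₀ · √((1 + β)/(1 − β)).
λ' = 873.6 × √(1.1791/0.8209) = 873.6 × 1.19850 ≈ 1047.0 nm.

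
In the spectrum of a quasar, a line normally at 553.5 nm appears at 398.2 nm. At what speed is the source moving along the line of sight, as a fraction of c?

λ'/λ₀ = 0.7194 < 1 (blueshift), so the source is approaching.
λ'/λ₀ = √((1 − β)/(1 + β)) for an approaching source ⇒ β = (1 − r²)/(1 + r²) with r = λ'/λ₀.
β = (1 − 0.5176)/(1 + 0.5176) ≈ 0.318.

0.318c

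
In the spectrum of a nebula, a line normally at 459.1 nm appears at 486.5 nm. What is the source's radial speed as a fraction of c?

λ'/λ₀ = 1.0597 > 1 (redshift), so the source is receding.
λ'/λ₀ = √((1 + β)/(1 − β)) for a receding source ⇒ β = (r² − 1)/(r² + 1) with r = λ'/λ₀.
β = (1.1229 − 1)/(1.1229 + 1) ≈ 0.058.

0.058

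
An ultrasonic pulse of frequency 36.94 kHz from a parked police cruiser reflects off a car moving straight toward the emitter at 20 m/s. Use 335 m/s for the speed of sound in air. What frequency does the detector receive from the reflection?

41.6 kHz

The car first receives the wave as a moving observer: f₁ = f₀ · (v + u)/v = 36.94 × (335 + 20)/335 ≈ 39.1 kHz.
On reflection it acts as a source moving toward the stationary detector: f₂ = f₁ · v/(v − u) = 39.1 × 335/315 ≈ 41.6 kHz.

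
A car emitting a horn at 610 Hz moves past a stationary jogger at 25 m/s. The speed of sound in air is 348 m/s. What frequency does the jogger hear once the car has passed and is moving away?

Receding: f₂ = f · v/(v + v_s) = 610 × 348/373 ≈ 569 Hz.

569 Hz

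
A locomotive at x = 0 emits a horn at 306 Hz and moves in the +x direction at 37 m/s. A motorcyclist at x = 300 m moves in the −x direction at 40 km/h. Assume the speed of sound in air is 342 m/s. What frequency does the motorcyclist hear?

354 Hz

40 km/h = 11.11 m/s.
The observer lies on the +x side, so the source is heading toward the observer and the observer is heading toward the source.
Both move, so f' = f · (v + v_o)/(v − v_s).
f' = 306 × (342 + 11.11)/(342 − 37) = 306 × 353.11/305 ≈ 354 Hz.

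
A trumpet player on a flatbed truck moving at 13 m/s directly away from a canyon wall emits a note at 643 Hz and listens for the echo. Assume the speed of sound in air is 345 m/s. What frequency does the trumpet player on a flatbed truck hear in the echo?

The canyon wall receives the sound from a moving source: f₁ = f₀ · v/(v + v_e) = 643 × 345/358 ≈ 620 Hz.
On the return leg the trumpet player on a flatbed truck is a moving observer: f₂ = f₁ · (v − v_e)/v = 620 × 332/345 ≈ 596 Hz.
Equivalently f₂ = f₀ · (v − v_e)/(v + v_e).

596 Hz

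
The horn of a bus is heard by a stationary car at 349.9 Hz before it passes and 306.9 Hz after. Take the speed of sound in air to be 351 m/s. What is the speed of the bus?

f₁/f₂ = (v + v_s)/(v − v_s), so v_s = v · (f₁ − f₂)/(f₁ + f₂).
v_s = 351 × (349.9 − 306.9)/(349.9 + 306.9) = 351 × 43.0/656.8 ≈ 23.0 m/s.

23.0 m/s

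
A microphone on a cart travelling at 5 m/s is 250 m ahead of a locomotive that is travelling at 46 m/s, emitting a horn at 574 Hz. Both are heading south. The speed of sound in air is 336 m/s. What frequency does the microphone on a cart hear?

The microphone on a cart is ahead, so the locomotive is moving toward it while the microphone on a cart is moving away from the locomotive.
With source approaching and observer receding, f' = f · (v − v_o)/(v − v_s).
f' = 574 × (336 − 5)/(336 − 46) = 574 × 331/290 ≈ 655 Hz.

655 Hz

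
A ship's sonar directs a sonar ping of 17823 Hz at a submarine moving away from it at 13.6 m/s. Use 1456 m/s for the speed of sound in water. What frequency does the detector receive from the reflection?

At the submarine (a moving observer), f₁ = f₀ · (v − u)/v = 17823 × 1442.4/1456 ≈ 17657 Hz.
On reflection it acts as a source moving away from the stationary detector: f₂ = f₁ · v/(v + u) = 17657 × 1456/1469.6 ≈ 17493 Hz.

17493 Hz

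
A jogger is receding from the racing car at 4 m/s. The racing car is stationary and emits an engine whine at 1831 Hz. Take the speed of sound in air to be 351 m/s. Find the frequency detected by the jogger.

Moving observer, stationary source: f' = f · (v − v_o)/v.
f' = 1831 × (351 − 4)/351 = 1831 × 347/351 ≈ 1810 Hz.

1810 Hz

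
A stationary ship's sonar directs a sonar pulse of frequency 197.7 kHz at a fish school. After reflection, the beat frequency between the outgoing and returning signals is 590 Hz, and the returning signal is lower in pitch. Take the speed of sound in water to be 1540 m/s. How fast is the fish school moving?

2.30 m/s

Double Doppler shift off a moving reflector: f₂ = f₀ · (v + u)/(v − u) (u > 0 toward emitter).
Returning signal is lower, so f₂ = f₀ − Δf = 197700 − 590 = 197110 Hz.
Rearranging, u = v · (f₂ − f₀)/(f₂ + f₀) = 1540 × -590/394810 ≈ -2.30 m/s.
So the fish school is moving at 2.30 m/s away from the emitter.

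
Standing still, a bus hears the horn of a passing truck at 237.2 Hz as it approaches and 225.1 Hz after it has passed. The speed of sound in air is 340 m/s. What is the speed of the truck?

8.9 m/s

f₁/f₂ = (v + v_s)/(v − v_s), so v_s = v · (f₁ − f₂)/(f₁ + f₂).
v_s = 340 × (237.2 − 225.1)/(237.2 + 225.1) = 340 × 12.1/462.3 ≈ 8.9 m/s.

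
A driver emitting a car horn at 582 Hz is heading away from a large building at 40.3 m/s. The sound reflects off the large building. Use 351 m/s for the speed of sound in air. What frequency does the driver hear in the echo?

462 Hz

The large building receives the sound from a moving source: f₁ = f₀ · v/(v + v_e) = 582 × 351/391.3 ≈ 522 Hz.
On the return leg the driver is a moving observer: f₂ = f₁ · (v − v_e)/v = 522 × 310.7/351 ≈ 462 Hz.
Equivalently f₂ = f₀ · (v − v_e)/(v + v_e).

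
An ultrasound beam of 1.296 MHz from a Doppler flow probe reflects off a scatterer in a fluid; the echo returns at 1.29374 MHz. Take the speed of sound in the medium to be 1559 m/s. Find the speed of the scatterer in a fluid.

Double Doppler shift off a moving reflector: f₂ = f₀ · (v + u)/(v − u) (u > 0 toward emitter).
Rearranging, u = v · (f₂ − f₀)/(f₂ + f₀) = 1559 × -0.00226/2.58974 ≈ -1.36 m/s.
So the scatterer in a fluid is moving at 1.36 m/s away from the emitter.

1.36 m/s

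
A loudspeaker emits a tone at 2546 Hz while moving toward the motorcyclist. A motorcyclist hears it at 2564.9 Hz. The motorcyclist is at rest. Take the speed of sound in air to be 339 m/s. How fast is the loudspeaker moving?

2.50 m/s

f' = f · v/(v − v_s) ⇒ v_s = v · |1 − f/f'|.
v_s = 339 × |1 − 2546/2564.9| = 339 × 0.007369 ≈ 2.50 m/s.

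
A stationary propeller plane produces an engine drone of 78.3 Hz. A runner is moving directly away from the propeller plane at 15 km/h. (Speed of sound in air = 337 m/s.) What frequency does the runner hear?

77 Hz

15 km/h = 4.167 m/s.
Moving observer, stationary source: f' = f · (v − v_o)/v.
f' = 78.3 × (337 − 4.167)/337 = 78.3 × 332.83/337 ≈ 77 Hz.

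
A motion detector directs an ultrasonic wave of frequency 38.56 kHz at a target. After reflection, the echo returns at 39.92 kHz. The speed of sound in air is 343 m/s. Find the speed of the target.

5.9 m/s

Double Doppler shift off a moving reflector: f₂ = f₀ · (v + u)/(v − u) (u > 0 toward emitter).
Rearranging, u = v · (f₂ − f₀)/(f₂ + f₀) = 343 × 1.36/78.48 ≈ 5.9 m/s.
So the target is moving at 5.9 m/s toward the emitter.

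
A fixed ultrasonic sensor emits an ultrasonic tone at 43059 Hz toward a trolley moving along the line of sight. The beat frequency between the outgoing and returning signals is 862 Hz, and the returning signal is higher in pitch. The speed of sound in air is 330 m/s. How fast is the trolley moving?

Double Doppler shift off a moving reflector: f₂ = f₀ · (v + u)/(v − u) (u > 0 toward emitter).
Returning signal is higher, so f₂ = f₀ + Δf = 43059 + 862 = 43921 Hz.
Rearranging, u = v · (f₂ − f₀)/(f₂ + f₀) = 330 × 862/86980 ≈ 3.3 m/s.
So the trolley is moving at 3.3 m/s toward the emitter.

3.3 m/s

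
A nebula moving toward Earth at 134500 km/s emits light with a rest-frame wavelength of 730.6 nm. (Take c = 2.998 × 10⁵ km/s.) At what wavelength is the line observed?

β = v/c = 134500/299800 = 0.4486.
Relativistic Doppler for wavelength: λ' = λ₀ · √((1 − β)/(1 + β)).
λ' = 730.6 × √(0.5514/1.4486) = 730.6 × 0.61694 ≈ 450.7 nm.

450.7 nm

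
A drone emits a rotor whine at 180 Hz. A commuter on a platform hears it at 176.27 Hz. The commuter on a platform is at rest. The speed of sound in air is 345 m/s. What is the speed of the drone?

7.3 m/s

f' < f, so the drone is receding.
f' = f · v/(v + v_s) ⇒ v_s = v · |1 − f/f'|.
v_s = 345 × |1 − 180/176.27| = 345 × 0.02116 ≈ 7.3 m/s.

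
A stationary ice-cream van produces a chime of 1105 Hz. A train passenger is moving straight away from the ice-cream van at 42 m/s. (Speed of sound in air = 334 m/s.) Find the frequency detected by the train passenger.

Moving observer, stationary source: f' = f · (v − v_o)/v.
f' = 1105 × (334 − 42)/334 = 1105 × 292/334 ≈ 966 Hz.

966 Hz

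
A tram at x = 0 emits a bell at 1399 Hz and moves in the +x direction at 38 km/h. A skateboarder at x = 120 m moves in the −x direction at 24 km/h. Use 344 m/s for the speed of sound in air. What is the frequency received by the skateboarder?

1471 Hz

38 km/h = 10.56 m/s; 24 km/h = 6.667 m/s.
The observer lies on the +x side, so the source is heading toward the observer and the observer is heading toward the source.
Both move, so f' = f · (v + v_o)/(v − v_s).
f' = 1399 × (344 + 6.667)/(344 − 10.56) = 1399 × 350.67/333.44 ≈ 1471 Hz.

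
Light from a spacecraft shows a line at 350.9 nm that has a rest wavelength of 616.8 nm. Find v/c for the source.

0.511

λ'/λ₀ = 0.5689 < 1 (blueshift), so the source is approaching.
λ'/λ₀ = √((1 − β)/(1 + β)) for an approaching source ⇒ β = (1 − r²)/(1 + r²) with r = λ'/λ₀.
β = (1 − 0.3237)/(1 + 0.3237) ≈ 0.511.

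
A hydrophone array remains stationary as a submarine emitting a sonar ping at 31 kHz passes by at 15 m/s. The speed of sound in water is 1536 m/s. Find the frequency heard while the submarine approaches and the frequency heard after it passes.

31.3 kHz approaching; 30.7 kHz receding

Approaching: f₁ = f · v/(v − v_s) = 31 × 1536/1521 ≈ 31.3 kHz.
Receding: f₂ = f · v/(v + v_s) = 31 × 1536/1551 ≈ 30.7 kHz.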